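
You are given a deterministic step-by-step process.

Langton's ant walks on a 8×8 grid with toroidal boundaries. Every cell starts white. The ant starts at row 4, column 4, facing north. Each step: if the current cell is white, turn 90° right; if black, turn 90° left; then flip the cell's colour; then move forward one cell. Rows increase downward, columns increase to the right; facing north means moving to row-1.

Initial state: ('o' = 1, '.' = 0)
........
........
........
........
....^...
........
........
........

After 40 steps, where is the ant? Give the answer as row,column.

6,4

step 0: ........
........
........
........
....^...
........
........
........
step 1: ........
........
........
........
....o>..
........
........
........
step 2: ........
........
........
........
....oo..
.....v..
........
........
step 3: ........
........
........
........
....oo..
....<o..
........
........
step 4: ........
........
........
........
....^o..
....oo..
........
........
step 5: ........
........
........
........
...<.o..
....oo..
........
........
step 6: ........
........
........
...^....
...o.o..
....oo..
........
........
step 7: ........
........
........
...o>...
...o.o..
....oo..
........
........
step 8: ........
........
........
...oo...
...ovo..
....oo..
........
........
step 9: ........
........
........
...oo...
...<oo..
....oo..
........
........
step 10: ........
........
........
...oo...
....oo..
...voo..
........
........
step 11: ........
........
........
...oo...
....oo..
..<ooo..
........
........
step 12: ........
........
........
...oo...
..^.oo..
..oooo..
........
........
step 13: ........
........
........
...oo...
..o>oo..
..oooo..
........
........
step 14: ........
........
........
...oo...
..oooo..
..ovoo..
........
........
step 15: ........
........
........
...oo...
..oooo..
..o.>o..
........
........
step 16: ........
........
........
...oo...
..oo^o..
..o..o..
........
........
step 17: ........
........
........
...oo...
..o<.o..
..o..o..
........
........
step 18: ........
........
........
...oo...
..o..o..
..ov.o..
........
........
step 19: ........
........
........
...oo...
..o..o..
..<o.o..
........
........
step 20: ........
........
........
...oo...
..o..o..
...o.o..
..v.....
........
step 21: ........
........
........
...oo...
..o..o..
...o.o..
.<o.....
........
step 22: ........
........
........
...oo...
..o..o..
.^.o.o..
.oo.....
........
step 23: ........
........
........
...oo...
..o..o..
.o>o.o..
.oo.....
........
step 24: ........
........
........
...oo...
..o..o..
.ooo.o..
.ov.....
........
step 25: ........
........
........
...oo...
..o..o..
.ooo.o..
.o.>....
........
step 26: ........
........
........
...oo...
..o..o..
.ooo.o..
.o.o....
...v....
step 27: ........
........
........
...oo...
..o..o..
.ooo.o..
.o.o....
..<o....
step 28: ........
........
........
...oo...
..o..o..
.ooo.o..
.o^o....
..oo....
step 29: ........
........
........
...oo...
..o..o..
.ooo.o..
.oo>....
..oo....
step 30: ........
........
........
...oo...
..o..o..
.oo^.o..
.oo.....
..oo....
step 31: ........
........
........
...oo...
..o..o..
.o<..o..
.oo.....
..oo....
step 32: ........
........
........
...oo...
..o..o..
.o...o..
.ov.....
..oo....
step 33: ........
........
........
...oo...
..o..o..
.o...o..
.o.>....
..oo....
step 34: ........
........
........
...oo...
..o..o..
.o...o..
.o.o....
..ov....
step 35: ........
........
........
...oo...
..o..o..
.o...o..
.o.o....
..o.>...
step 36: ....v...
........
........
...oo...
..o..o..
.o...o..
.o.o....
..o.o...
step 37: ...<o...
........
........
...oo...
..o..o..
.o...o..
.o.o....
..o.o...
step 38: ...oo...
........
........
...oo...
..o..o..
.o...o..
.o.o....
..o^o...
step 39: ...oo...
........
........
...oo...
..o..o..
.o...o..
.o.o....
..oo>...
step 40: ...oo...
........
........
...oo...
..o..o..
.o...o..
.o.o^...
..oo....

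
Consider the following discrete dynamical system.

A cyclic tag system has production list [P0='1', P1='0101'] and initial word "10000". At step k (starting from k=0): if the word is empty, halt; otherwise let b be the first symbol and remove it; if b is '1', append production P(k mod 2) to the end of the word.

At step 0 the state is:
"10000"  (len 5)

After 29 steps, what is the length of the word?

[0] "10000"  (len 5)
[1] "00001"  (len 5)
[2] "0001"  (len 4)
[3] "001"  (len 3)
[4] "01"  (len 2)
[5] "1"  (len 1)
[6] "0101"  (len 4)
[7] "101"  (len 3)
[8] "010101"  (len 6)
[9] "10101"  (len 5)
[10] "01010101"  (len 8)
[11] "1010101"  (len 7)
[12] "0101010101"  (len 10)
[13] "101010101"  (len 9)
[14] "010101010101"  (len 12)
[15] "10101010101"  (len 11)
[16] "01010101010101"  (len 14)
[17] "1010101010101"  (len 13)
[18] "0101010101010101"  (len 16)
[19] "101010101010101"  (len 15)
[20] "010101010101010101"  (len 18)
[21] "10101010101010101"  (len 17)
[22] "01010101010101010101"  (len 20)
[23] "1010101010101010101"  (len 19)
[24] "0101010101010101010101"  (len 22)
[25] "101010101010101010101"  (len 21)
[26] "010101010101010101010101"  (len 24)
[27] "10101010101010101010101"  (len 23)
[28] "01010101010101010101010101"  (len 26)
[29] "1010101010101010101010101"  (len 25)

25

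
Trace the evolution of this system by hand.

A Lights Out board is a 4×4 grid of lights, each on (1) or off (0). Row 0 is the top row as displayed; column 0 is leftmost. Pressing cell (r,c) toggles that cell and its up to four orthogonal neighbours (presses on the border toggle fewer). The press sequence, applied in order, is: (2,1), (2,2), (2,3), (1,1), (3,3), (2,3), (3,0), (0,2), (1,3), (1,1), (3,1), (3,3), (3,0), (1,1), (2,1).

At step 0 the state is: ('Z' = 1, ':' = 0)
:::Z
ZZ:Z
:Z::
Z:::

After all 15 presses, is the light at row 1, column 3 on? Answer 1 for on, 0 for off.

[0] :::Z
ZZ:Z
:Z::
Z:::
[1] :::Z
Z::Z
Z:Z:
ZZ::
[2] :::Z
Z:ZZ
ZZ:Z
ZZZ:
[3] :::Z
Z:Z:
ZZZ:
ZZZZ
[4] :Z:Z
:Z::
Z:Z:
ZZZZ
[5] :Z:Z
:Z::
Z:ZZ
ZZ::
[6] :Z:Z
:Z:Z
Z:::
ZZ:Z
[7] :Z:Z
:Z:Z
::::
:::Z
[8] ::Z:
:ZZZ
::::
:::Z
[9] ::ZZ
:Z::
:::Z
:::Z
[10] :ZZZ
Z:Z:
:Z:Z
:::Z
[11] :ZZZ
Z:Z:
:::Z
ZZZZ
[12] :ZZZ
Z:Z:
::::
ZZ::
[13] :ZZZ
Z:Z:
Z:::
::::
[14] ::ZZ
:Z::
ZZ::
::::
[15] ::ZZ
::::
::Z:
:Z::

0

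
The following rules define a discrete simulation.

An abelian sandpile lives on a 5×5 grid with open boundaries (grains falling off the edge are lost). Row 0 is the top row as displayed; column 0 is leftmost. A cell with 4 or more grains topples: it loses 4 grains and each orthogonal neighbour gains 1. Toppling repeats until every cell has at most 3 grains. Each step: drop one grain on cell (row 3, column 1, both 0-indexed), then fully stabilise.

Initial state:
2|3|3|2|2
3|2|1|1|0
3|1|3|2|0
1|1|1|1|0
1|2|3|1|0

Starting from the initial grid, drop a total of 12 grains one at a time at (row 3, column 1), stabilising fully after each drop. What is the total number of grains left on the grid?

42

gen 0: 2|3|3|2|2
3|2|1|1|0
3|1|3|2|0
1|1|1|1|0
1|2|3|1|0
gen 1: 2|3|3|2|2
3|2|1|1|0
3|1|3|2|0
1|2|1|1|0
1|2|3|1|0
gen 2: 2|3|3|2|2
3|2|1|1|0
3|1|3|2|0
1|3|1|1|0
1|2|3|1|0
gen 3: 2|3|3|2|2
3|2|1|1|0
3|2|3|2|0
2|0|2|1|0
1|3|3|1|0
gen 4: 2|3|3|2|2
3|2|1|1|0
3|2|3|2|0
2|1|2|1|0
1|3|3|1|0
gen 5: 2|3|3|2|2
3|2|1|1|0
3|2|3|2|0
2|2|2|1|0
1|3|3|1|0
gen 6: 2|3|3|2|2
3|2|1|1|0
3|2|3|2|0
2|3|2|1|0
1|3|3|1|0
gen 7: 0|2|1|3|2
2|2|0|2|0
2|3|2|3|0
1|0|2|2|0
3|2|1|2|0
gen 8: 0|2|1|3|2
2|2|0|2|0
2|3|2|3|0
1|1|2|2|0
3|2|1|2|0
gen 9: 0|2|1|3|2
2|2|0|2|0
2|3|2|3|0
1|2|2|2|0
3|2|1|2|0
gen 10: 0|2|1|3|2
2|2|0|2|0
2|3|2|3|0
1|3|2|2|0
3|2|1|2|0
gen 11: 0|2|1|3|2
2|3|0|2|0
3|0|3|3|0
2|1|3|2|0
3|3|1|2|0
gen 12: 0|2|1|3|2
2|3|0|2|0
3|0|3|3|0
2|2|3|2|0
3|3|1|2|0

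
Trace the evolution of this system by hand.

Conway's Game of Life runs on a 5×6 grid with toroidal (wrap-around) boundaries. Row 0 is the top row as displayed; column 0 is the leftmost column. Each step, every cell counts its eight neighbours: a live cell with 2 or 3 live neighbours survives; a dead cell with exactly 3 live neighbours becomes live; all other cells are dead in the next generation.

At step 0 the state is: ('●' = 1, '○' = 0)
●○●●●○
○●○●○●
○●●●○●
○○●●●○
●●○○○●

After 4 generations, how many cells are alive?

[0] ●○●●●○
○●○●○●
○●●●○●
○○●●●○
●●○○○●
[1] ○○○●○○
○○○○○●
○●○○○●
○○○○○○
●○○○○○
[2] ○○○○○○
●○○○●○
●○○○○○
●○○○○○
○○○○○○
[3] ○○○○○○
○○○○○●
●●○○○○
○○○○○○
○○○○○○
[4] ○○○○○○
●○○○○○
●○○○○○
○○○○○○
○○○○○○

2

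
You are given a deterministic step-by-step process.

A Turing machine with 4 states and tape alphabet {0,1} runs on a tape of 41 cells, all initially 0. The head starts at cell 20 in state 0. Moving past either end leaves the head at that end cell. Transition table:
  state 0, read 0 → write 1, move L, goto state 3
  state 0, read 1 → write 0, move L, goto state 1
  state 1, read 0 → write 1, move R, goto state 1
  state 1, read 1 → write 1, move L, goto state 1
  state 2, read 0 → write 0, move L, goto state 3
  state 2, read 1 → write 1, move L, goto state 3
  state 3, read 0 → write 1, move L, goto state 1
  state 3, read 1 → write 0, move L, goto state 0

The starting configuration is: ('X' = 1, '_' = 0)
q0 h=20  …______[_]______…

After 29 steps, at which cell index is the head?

[0] q0 h=20  …______[_]______…
[1] q3 h=19  …______[_]X_____…
[2] q1 h=18  …______[_]XX____…
[3] q1 h=19  …_____X[X]X_____…
[4] q1 h=18  …______[X]XX____…
[5] q1 h=17  …______[_]XXX___…
[6] q1 h=18  …_____X[X]XX____…
[7] q1 h=17  …______[X]XXX___…
[8] q1 h=16  …______[_]XXXX__…
[9] q1 h=17  …_____X[X]XXX___…
[10] q1 h=16  …______[X]XXXX__…
[11] q1 h=15  …______[_]XXXXX_…
[12] q1 h=16  …_____X[X]XXXX__…
[13] q1 h=15  …______[X]XXXXX_…
[14] q1 h=14  …______[_]XXXXXX…
[15] q1 h=15  …_____X[X]XXXXX_…
[16] q1 h=14  …______[X]XXXXXX…
[17] q1 h=13  …______[_]XXXXXX…
[18] q1 h=14  …_____X[X]XXXXXX…
[19] q1 h=13  …______[X]XXXXXX…
[20] q1 h=12  …______[_]XXXXXX…
[21] q1 h=13  …_____X[X]XXXXXX…
[22] q1 h=12  …______[X]XXXXXX…
[23] q1 h=11  …______[_]XXXXXX…
[24] q1 h=12  …_____X[X]XXXXXX…
[25] q1 h=11  …______[X]XXXXXX…
[26] q1 h=10  …______[_]XXXXXX…
[27] q1 h=11  …_____X[X]XXXXXX…
[28] q1 h=10  …______[X]XXXXXX…
[29] q1 h= 9  …______[_]XXXXXX…

9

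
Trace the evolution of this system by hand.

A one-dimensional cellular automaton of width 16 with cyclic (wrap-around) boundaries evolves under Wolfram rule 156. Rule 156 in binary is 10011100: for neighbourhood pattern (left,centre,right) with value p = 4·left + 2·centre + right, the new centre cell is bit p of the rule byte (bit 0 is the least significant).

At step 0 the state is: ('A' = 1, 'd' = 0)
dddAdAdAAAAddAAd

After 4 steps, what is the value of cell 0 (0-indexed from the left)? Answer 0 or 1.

0

[0] dddAdAdAAAAddAAd
[1] dddAdAdAAAdAdAdA
[2] AddAdAdAAddAdAdA
[3] dAdAdAdAdAdAdAdA
[4] dAdAdAdAdAdAdAdA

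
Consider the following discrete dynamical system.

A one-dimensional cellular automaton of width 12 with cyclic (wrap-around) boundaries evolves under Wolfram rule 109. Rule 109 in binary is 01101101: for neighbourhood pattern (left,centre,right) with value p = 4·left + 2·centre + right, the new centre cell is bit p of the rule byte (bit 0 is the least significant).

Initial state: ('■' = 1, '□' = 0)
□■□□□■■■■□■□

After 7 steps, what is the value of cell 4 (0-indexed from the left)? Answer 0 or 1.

0

k=0  □■□□□■■■■□■□
k=1  □■□■□■□□■■■□
k=2  □■■■■■□□■□■□
k=3  □■□□□■□□■■■□
k=4  □■□■□■□□■□■□
k=5  □■■■■■□□■■■□
k=6  □■□□□■□□■□■□
k=7  □■□■□■□□■■■□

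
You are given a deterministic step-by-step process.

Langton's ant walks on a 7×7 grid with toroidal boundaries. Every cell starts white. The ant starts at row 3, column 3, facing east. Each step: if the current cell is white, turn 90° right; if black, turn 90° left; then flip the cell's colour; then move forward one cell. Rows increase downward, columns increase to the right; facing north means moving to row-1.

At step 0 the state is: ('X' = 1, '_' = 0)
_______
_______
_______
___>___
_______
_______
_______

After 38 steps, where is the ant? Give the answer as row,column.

t=0: _______
_______
_______
___>___
_______
_______
_______
t=1: _______
_______
_______
___X___
___v___
_______
_______
t=2: _______
_______
_______
___X___
__<X___
_______
_______
t=3: _______
_______
_______
__^X___
__XX___
_______
_______
t=4: _______
_______
_______
__X>___
__XX___
_______
_______
t=5: _______
_______
___^___
__X____
__XX___
_______
_______
t=6: _______
_______
___X>__
__X____
__XX___
_______
_______
t=7: _______
_______
___XX__
__X_v__
__XX___
_______
_______
t=8: _______
_______
___XX__
__X<X__
__XX___
_______
_______
t=9: _______
_______
___^X__
__XXX__
__XX___
_______
_______
t=10: _______
_______
__<_X__
__XXX__
__XX___
_______
_______
t=11: _______
__^____
__X_X__
__XXX__
__XX___
_______
_______
t=12: _______
__X>___
__X_X__
__XXX__
__XX___
_______
_______
t=13: _______
__XX___
__XvX__
__XXX__
__XX___
_______
_______
t=14: _______
__XX___
__<XX__
__XXX__
__XX___
_______
_______
t=15: _______
__XX___
___XX__
__vXX__
__XX___
_______
_______
t=16: _______
__XX___
___XX__
___>X__
__XX___
_______
_______
t=17: _______
__XX___
___^X__
____X__
__XX___
_______
_______
t=18: _______
__XX___
__<_X__
____X__
__XX___
_______
_______
t=19: _______
__^X___
__X_X__
____X__
__XX___
_______
_______
t=20: _______
_<_X___
__X_X__
____X__
__XX___
_______
_______
t=21: _^_____
_X_X___
__X_X__
____X__
__XX___
_______
_______
t=22: _X>____
_X_X___
__X_X__
____X__
__XX___
_______
_______
t=23: _XX____
_XvX___
__X_X__
____X__
__XX___
_______
_______
t=24: _XX____
_<XX___
__X_X__
____X__
__XX___
_______
_______
t=25: _XX____
__XX___
_vX_X__
____X__
__XX___
_______
_______
t=26: _XX____
__XX___
<XX_X__
____X__
__XX___
_______
_______
t=27: _XX____
^_XX___
XXX_X__
____X__
__XX___
_______
_______
t=28: _XX____
X>XX___
XXX_X__
____X__
__XX___
_______
_______
t=29: _XX____
XXXX___
XvX_X__
____X__
__XX___
_______
_______
t=30: _XX____
XXXX___
X_>_X__
____X__
__XX___
_______
_______
t=31: _XX____
XX^X___
X___X__
____X__
__XX___
_______
_______
t=32: _XX____
X<_X___
X___X__
____X__
__XX___
_______
_______
t=33: _XX____
X__X___
Xv__X__
____X__
__XX___
_______
_______
t=34: _XX____
X__X___
<X__X__
____X__
__XX___
_______
_______
t=35: _XX____
X__X___
_X__X__
v___X__
__XX___
_______
_______
t=36: _XX____
X__X___
_X__X__
X___X_<
__XX___
_______
_______
t=37: _XX____
X__X___
_X__X_^
X___X_X
__XX___
_______
_______
t=38: _XX____
X__X___
>X__X_X
X___X_X
__XX___
_______
_______

2,0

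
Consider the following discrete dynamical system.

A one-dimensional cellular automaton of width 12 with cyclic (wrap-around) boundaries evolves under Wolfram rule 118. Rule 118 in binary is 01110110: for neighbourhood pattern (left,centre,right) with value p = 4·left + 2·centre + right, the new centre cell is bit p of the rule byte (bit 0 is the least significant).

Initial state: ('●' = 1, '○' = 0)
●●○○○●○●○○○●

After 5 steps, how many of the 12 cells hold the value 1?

7

t=0: ●●○○○●○●○○○●
t=1: ○●●○●●●●●○●○
t=2: ●○●●○○○○●●●●
t=3: ●●○●●○○●○○○○
t=4: ○●●○●●●●●○○●
t=5: ●○●●○○○○●●●●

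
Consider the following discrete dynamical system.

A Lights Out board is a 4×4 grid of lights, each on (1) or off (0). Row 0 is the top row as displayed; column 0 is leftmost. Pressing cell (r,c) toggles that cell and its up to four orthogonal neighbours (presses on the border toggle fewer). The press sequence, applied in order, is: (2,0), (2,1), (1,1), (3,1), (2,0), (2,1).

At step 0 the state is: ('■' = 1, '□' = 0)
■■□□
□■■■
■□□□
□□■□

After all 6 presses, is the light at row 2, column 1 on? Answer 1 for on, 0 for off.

0

k=0  ■■□□
□■■■
■□□□
□□■□
k=1  ■■□□
■■■■
□■□□
■□■□
k=2  ■■□□
■□■■
■□■□
■■■□
k=3  ■□□□
□■□■
■■■□
■■■□
k=4  ■□□□
□■□■
■□■□
□□□□
k=5  ■□□□
■■□■
□■■□
■□□□
k=6  ■□□□
■□□■
■□□□
■■□□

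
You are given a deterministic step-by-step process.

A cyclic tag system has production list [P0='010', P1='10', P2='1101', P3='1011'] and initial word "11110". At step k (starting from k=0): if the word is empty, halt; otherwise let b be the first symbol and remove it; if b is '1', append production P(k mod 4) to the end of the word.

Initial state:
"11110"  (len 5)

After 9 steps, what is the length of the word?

[0] "11110"  (len 5)
[1] "1110010"  (len 7)
[2] "11001010"  (len 8)
[3] "10010101101"  (len 11)
[4] "00101011011011"  (len 14)
[5] "0101011011011"  (len 13)
[6] "101011011011"  (len 12)
[7] "010110110111101"  (len 15)
[8] "10110110111101"  (len 14)
[9] "0110110111101010"  (len 16)

16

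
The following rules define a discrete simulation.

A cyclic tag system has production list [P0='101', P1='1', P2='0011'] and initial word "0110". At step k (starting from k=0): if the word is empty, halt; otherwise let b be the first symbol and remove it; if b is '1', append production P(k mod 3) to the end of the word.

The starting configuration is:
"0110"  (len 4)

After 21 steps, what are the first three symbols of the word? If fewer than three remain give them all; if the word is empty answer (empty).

t=0: "0110"  (len 4)
t=1: "110"  (len 3)
t=2: "101"  (len 3)
t=3: "010011"  (len 6)
t=4: "10011"  (len 5)
t=5: "00111"  (len 5)
t=6: "0111"  (len 4)
t=7: "111"  (len 3)
t=8: "111"  (len 3)
t=9: "110011"  (len 6)
t=10: "10011101"  (len 8)
t=11: "00111011"  (len 8)
t=12: "0111011"  (len 7)
t=13: "111011"  (len 6)
t=14: "110111"  (len 6)
t=15: "101110011"  (len 9)
t=16: "01110011101"  (len 11)
t=17: "1110011101"  (len 10)
t=18: "1100111010011"  (len 13)
t=19: "100111010011101"  (len 15)
t=20: "001110100111011"  (len 15)
t=21: "01110100111011"  (len 14)

011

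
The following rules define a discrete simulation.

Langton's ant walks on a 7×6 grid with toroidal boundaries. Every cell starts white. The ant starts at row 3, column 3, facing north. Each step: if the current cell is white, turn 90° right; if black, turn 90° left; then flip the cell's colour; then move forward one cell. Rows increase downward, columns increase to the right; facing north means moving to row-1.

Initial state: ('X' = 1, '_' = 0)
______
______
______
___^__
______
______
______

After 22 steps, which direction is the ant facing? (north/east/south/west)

step 0: ______
______
______
___^__
______
______
______
step 1: ______
______
______
___X>_
______
______
______
step 2: ______
______
______
___XX_
____v_
______
______
step 3: ______
______
______
___XX_
___<X_
______
______
step 4: ______
______
______
___^X_
___XX_
______
______
step 5: ______
______
______
__<_X_
___XX_
______
______
step 6: ______
______
__^___
__X_X_
___XX_
______
______
step 7: ______
______
__X>__
__X_X_
___XX_
______
______
step 8: ______
______
__XX__
__XvX_
___XX_
______
______
step 9: ______
______
__XX__
__<XX_
___XX_
______
______
step 10: ______
______
__XX__
___XX_
__vXX_
______
______
step 11: ______
______
__XX__
___XX_
_<XXX_
______
______
step 12: ______
______
__XX__
_^_XX_
_XXXX_
______
______
step 13: ______
______
__XX__
_X>XX_
_XXXX_
______
______
step 14: ______
______
__XX__
_XXXX_
_XvXX_
______
______
step 15: ______
______
__XX__
_XXXX_
_X_>X_
______
______
step 16: ______
______
__XX__
_XX^X_
_X__X_
______
______
step 17: ______
______
__XX__
_X<_X_
_X__X_
______
______
step 18: ______
______
__XX__
_X__X_
_Xv_X_
______
______
step 19: ______
______
__XX__
_X__X_
_<X_X_
______
______
step 20: ______
______
__XX__
_X__X_
__X_X_
_v____
______
step 21: ______
______
__XX__
_X__X_
__X_X_
<X____
______
step 22: ______
______
__XX__
_X__X_
^_X_X_
XX____
______

north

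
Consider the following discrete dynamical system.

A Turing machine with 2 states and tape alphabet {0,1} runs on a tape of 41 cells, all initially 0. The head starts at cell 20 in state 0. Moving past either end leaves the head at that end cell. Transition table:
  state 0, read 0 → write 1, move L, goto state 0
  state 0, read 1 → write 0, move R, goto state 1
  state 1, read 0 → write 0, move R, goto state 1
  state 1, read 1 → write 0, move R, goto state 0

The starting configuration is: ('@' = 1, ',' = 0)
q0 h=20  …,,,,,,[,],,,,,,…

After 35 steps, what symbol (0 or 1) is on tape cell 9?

0

step 0: q0 h=20  …,,,,,,[,],,,,,,…
step 1: q0 h=19  …,,,,,,[,]@,,,,,…
step 2: q0 h=18  …,,,,,,[,]@@,,,,…
step 3: q0 h=17  …,,,,,,[,]@@@,,,…
step 4: q0 h=16  …,,,,,,[,]@@@@,,…
step 5: q0 h=15  …,,,,,,[,]@@@@@,…
step 6: q0 h=14  …,,,,,,[,]@@@@@@…
step 7: q0 h=13  …,,,,,,[,]@@@@@@…
step 8: q0 h=12  …,,,,,,[,]@@@@@@…
step 9: q0 h=11  …,,,,,,[,]@@@@@@…
step 10: q0 h=10  …,,,,,,[,]@@@@@@…
step 11: q0 h= 9  …,,,,,,[,]@@@@@@…
step 12: q0 h= 8  …,,,,,,[,]@@@@@@…
step 13: q0 h= 7  …,,,,,,[,]@@@@@@…
step 14: q0 h= 6  |,,,,,,[,]@@@@@@…
step 15: q0 h= 5  |,,,,,[,]@@@@@@…
step 16: q0 h= 4  |,,,,[,]@@@@@@…
step 17: q0 h= 3  |,,,[,]@@@@@@…
step 18: q0 h= 2  |,,[,]@@@@@@…
step 19: q0 h= 1  |,[,]@@@@@@…
step 20: q0 h= 0  |[,]@@@@@@…
step 21: q0 h= 0  |[@]@@@@@@…
step 22: q1 h= 1  |,[@]@@@@@@…
step 23: q0 h= 2  |,,[@]@@@@@@…
step 24: q1 h= 3  |,,,[@]@@@@@@…
step 25: q0 h= 4  |,,,,[@]@@@@@@…
step 26: q1 h= 5  |,,,,,[@]@@@@@@…
step 27: q0 h= 6  |,,,,,,[@]@@@@@@…
step 28: q1 h= 7  …,,,,,,[@]@@@@@@…
step 29: q0 h= 8  …,,,,,,[@]@@@@@@…
step 30: q1 h= 9  …,,,,,,[@]@@@@@@…
step 31: q0 h=10  …,,,,,,[@]@@@@@@…
step 32: q1 h=11  …,,,,,,[@]@@@@@@…
step 33: q0 h=12  …,,,,,,[@]@@@@@@…
step 34: q1 h=13  …,,,,,,[@]@@@@@@…
step 35: q0 h=14  …,,,,,,[@]@@@@@@…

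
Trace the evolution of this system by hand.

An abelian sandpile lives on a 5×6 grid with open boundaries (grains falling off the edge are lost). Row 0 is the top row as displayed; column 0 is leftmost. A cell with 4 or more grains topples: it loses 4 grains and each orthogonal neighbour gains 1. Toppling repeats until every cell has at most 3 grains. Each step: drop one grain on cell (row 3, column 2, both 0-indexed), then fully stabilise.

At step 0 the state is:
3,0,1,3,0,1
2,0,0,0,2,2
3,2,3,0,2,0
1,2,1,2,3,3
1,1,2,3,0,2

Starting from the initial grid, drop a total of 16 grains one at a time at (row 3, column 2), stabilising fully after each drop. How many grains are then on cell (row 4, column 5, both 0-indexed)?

0) 3,0,1,3,0,1
2,0,0,0,2,2
3,2,3,0,2,0
1,2,1,2,3,3
1,1,2,3,0,2
1) 3,0,1,3,0,1
2,0,0,0,2,2
3,2,3,0,2,0
1,2,2,2,3,3
1,1,2,3,0,2
2) 3,0,1,3,0,1
2,0,0,0,2,2
3,2,3,0,2,0
1,2,3,2,3,3
1,1,2,3,0,2
3) 3,0,1,3,0,1
2,0,1,0,2,2
3,3,0,1,2,0
1,3,1,3,3,3
1,1,3,3,0,2
4) 3,0,1,3,0,1
2,0,1,0,2,2
3,3,0,1,2,0
1,3,2,3,3,3
1,1,3,3,0,2
5) 3,0,1,3,0,1
2,0,1,0,2,2
3,3,0,1,2,0
1,3,3,3,3,3
1,1,3,3,0,2
6) 3,0,1,3,0,1
3,1,1,0,2,2
0,1,2,2,3,1
3,1,3,2,1,0
1,3,1,1,2,3
7) 3,0,1,3,0,1
3,1,1,0,2,2
0,1,3,2,3,1
3,2,0,3,1,0
1,3,2,1,2,3
8) 3,0,1,3,0,1
3,1,1,0,2,2
0,1,3,2,3,1
3,2,1,3,1,0
1,3,2,1,2,3
9) 3,0,1,3,0,1
3,1,1,0,2,2
0,1,3,2,3,1
3,2,2,3,1,0
1,3,2,1,2,3
10) 3,0,1,3,0,1
3,1,1,0,2,2
0,1,3,2,3,1
3,2,3,3,1,0
1,3,2,1,2,3
11) 3,0,1,3,0,1
3,1,2,1,3,2
0,2,1,1,0,2
3,3,2,1,3,0
1,3,3,2,2,3
12) 3,0,1,3,0,1
3,1,2,1,3,2
0,2,1,1,0,2
3,3,3,1,3,0
1,3,3,2,2,3
13) 3,0,1,3,0,1
3,1,2,1,3,2
1,3,2,1,0,2
0,2,2,2,3,0
3,1,1,3,2,3
14) 3,0,1,3,0,1
3,1,2,1,3,2
1,3,2,1,0,2
0,2,3,2,3,0
3,1,1,3,2,3
15) 3,0,1,3,0,1
3,1,2,1,3,2
1,3,3,1,0,2
0,3,0,3,3,0
3,1,2,3,2,3
16) 3,0,1,3,0,1
3,1,2,1,3,2
1,3,3,1,0,2
0,3,1,3,3,0
3,1,2,3,2,3

3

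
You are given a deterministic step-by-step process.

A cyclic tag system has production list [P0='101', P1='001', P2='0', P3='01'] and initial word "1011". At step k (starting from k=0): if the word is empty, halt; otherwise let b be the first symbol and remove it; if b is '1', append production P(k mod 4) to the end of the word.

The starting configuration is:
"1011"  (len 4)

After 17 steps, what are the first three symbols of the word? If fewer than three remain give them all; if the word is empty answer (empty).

010

gen 0: "1011"  (len 4)
gen 1: "011101"  (len 6)
gen 2: "11101"  (len 5)
gen 3: "11010"  (len 5)
gen 4: "101001"  (len 6)
gen 5: "01001101"  (len 8)
gen 6: "1001101"  (len 7)
gen 7: "0011010"  (len 7)
gen 8: "011010"  (len 6)
gen 9: "11010"  (len 5)
gen 10: "1010001"  (len 7)
gen 11: "0100010"  (len 7)
gen 12: "100010"  (len 6)
gen 13: "00010101"  (len 8)
gen 14: "0010101"  (len 7)
gen 15: "010101"  (len 6)
gen 16: "10101"  (len 5)
gen 17: "0101101"  (len 7)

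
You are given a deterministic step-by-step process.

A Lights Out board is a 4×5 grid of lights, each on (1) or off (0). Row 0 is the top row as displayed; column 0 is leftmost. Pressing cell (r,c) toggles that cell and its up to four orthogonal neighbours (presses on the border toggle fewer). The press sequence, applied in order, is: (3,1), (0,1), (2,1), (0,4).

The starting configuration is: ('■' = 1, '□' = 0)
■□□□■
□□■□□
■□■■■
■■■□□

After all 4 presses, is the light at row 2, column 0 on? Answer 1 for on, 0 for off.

0

[0] ■□□□■
□□■□□
■□■■■
■■■□□
[1] ■□□□■
□□■□□
■■■■■
□□□□□
[2] □■■□■
□■■□□
■■■■■
□□□□□
[3] □■■□■
□□■□□
□□□■■
□■□□□
[4] □■■■□
□□■□■
□□□■■
□■□□□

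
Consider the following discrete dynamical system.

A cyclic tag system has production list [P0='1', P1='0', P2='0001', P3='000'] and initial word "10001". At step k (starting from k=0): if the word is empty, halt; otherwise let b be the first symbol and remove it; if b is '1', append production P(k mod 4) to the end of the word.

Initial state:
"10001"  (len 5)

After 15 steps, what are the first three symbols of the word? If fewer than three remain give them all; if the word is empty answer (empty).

(empty)

step 0: "10001"  (len 5)
step 1: "00011"  (len 5)
step 2: "0011"  (len 4)
step 3: "011"  (len 3)
step 4: "11"  (len 2)
step 5: "11"  (len 2)
step 6: "10"  (len 2)
step 7: "00001"  (len 5)
step 8: "0001"  (len 4)
step 9: "001"  (len 3)
step 10: "01"  (len 2)
step 11: "1"  (len 1)
step 12: "000"  (len 3)
step 13: "00"  (len 2)
step 14: "0"  (len 1)
step 15: (halted — word empty)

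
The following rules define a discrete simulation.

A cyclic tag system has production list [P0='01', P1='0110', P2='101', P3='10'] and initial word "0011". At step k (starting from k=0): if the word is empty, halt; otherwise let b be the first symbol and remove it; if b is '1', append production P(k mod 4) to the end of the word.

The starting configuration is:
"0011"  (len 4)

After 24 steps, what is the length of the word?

[0] "0011"  (len 4)
[1] "011"  (len 3)
[2] "11"  (len 2)
[3] "1101"  (len 4)
[4] "10110"  (len 5)
[5] "011001"  (len 6)
[6] "11001"  (len 5)
[7] "1001101"  (len 7)
[8] "00110110"  (len 8)
[9] "0110110"  (len 7)
[10] "110110"  (len 6)
[11] "10110101"  (len 8)
[12] "011010110"  (len 9)
[13] "11010110"  (len 8)
[14] "10101100110"  (len 11)
[15] "0101100110101"  (len 13)
[16] "101100110101"  (len 12)
[17] "0110011010101"  (len 13)
[18] "110011010101"  (len 12)
[19] "10011010101101"  (len 14)
[20] "001101010110110"  (len 15)
[21] "01101010110110"  (len 14)
[22] "1101010110110"  (len 13)
[23] "101010110110101"  (len 15)
[24] "0101011011010110"  (len 16)

16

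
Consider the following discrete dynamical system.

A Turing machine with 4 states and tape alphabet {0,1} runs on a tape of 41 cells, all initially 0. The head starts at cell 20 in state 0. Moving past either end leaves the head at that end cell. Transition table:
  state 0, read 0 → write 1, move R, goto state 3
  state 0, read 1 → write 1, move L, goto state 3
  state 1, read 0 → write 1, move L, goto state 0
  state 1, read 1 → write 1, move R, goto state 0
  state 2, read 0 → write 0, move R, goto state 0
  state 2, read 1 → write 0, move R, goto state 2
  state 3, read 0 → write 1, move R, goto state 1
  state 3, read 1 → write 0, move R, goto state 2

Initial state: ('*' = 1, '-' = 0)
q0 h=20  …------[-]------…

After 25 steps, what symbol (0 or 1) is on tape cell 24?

0) q0 h=20  …------[-]------…
1) q3 h=21  …-----*[-]------…
2) q1 h=22  …----**[-]------…
3) q0 h=21  …-----*[*]*-----…
4) q3 h=20  …------[*]**----…
5) q2 h=21  …------[*]*-----…
6) q2 h=22  …------[*]------…
7) q2 h=23  …------[-]------…
8) q0 h=24  …------[-]------…
9) q3 h=25  …-----*[-]------…
10) q1 h=26  …----**[-]------…
11) q0 h=25  …-----*[*]*-----…
12) q3 h=24  …------[*]**----…
13) q2 h=25  …------[*]*-----…
14) q2 h=26  …------[*]------…
15) q2 h=27  …------[-]------…
16) q0 h=28  …------[-]------…
17) q3 h=29  …-----*[-]------…
18) q1 h=30  …----**[-]------…
19) q0 h=29  …-----*[*]*-----…
20) q3 h=28  …------[*]**----…
21) q2 h=29  …------[*]*-----…
22) q2 h=30  …------[*]------…
23) q2 h=31  …------[-]------…
24) q0 h=32  …------[-]------…
25) q3 h=33  …-----*[-]------…

0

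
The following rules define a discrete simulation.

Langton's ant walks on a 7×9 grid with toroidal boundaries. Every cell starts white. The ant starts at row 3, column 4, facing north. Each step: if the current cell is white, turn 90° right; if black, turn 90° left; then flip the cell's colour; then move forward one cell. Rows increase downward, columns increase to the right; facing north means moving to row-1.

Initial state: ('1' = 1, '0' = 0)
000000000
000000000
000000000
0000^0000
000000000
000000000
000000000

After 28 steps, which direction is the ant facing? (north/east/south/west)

gen 0: 000000000
000000000
000000000
0000^0000
000000000
000000000
000000000
gen 1: 000000000
000000000
000000000
00001>000
000000000
000000000
000000000
gen 2: 000000000
000000000
000000000
000011000
00000v000
000000000
000000000
gen 3: 000000000
000000000
000000000
000011000
0000<1000
000000000
000000000
gen 4: 000000000
000000000
000000000
0000^1000
000011000
000000000
000000000
gen 5: 000000000
000000000
000000000
000<01000
000011000
000000000
000000000
gen 6: 000000000
000000000
000^00000
000101000
000011000
000000000
000000000
gen 7: 000000000
000000000
0001>0000
000101000
000011000
000000000
000000000
gen 8: 000000000
000000000
000110000
0001v1000
000011000
000000000
000000000
gen 9: 000000000
000000000
000110000
000<11000
000011000
000000000
000000000
gen 10: 000000000
000000000
000110000
000011000
000v11000
000000000
000000000
gen 11: 000000000
000000000
000110000
000011000
00<111000
000000000
000000000
gen 12: 000000000
000000000
000110000
00^011000
001111000
000000000
000000000
gen 13: 000000000
000000000
000110000
001>11000
001111000
000000000
000000000
gen 14: 000000000
000000000
000110000
001111000
001v11000
000000000
000000000
gen 15: 000000000
000000000
000110000
001111000
0010>1000
000000000
000000000
gen 16: 000000000
000000000
000110000
0011^1000
001001000
000000000
000000000
gen 17: 000000000
000000000
000110000
001<01000
001001000
000000000
000000000
gen 18: 000000000
000000000
000110000
001001000
001v01000
000000000
000000000
gen 19: 000000000
000000000
000110000
001001000
00<101000
000000000
000000000
gen 20: 000000000
000000000
000110000
001001000
000101000
00v000000
000000000
gen 21: 000000000
000000000
000110000
001001000
000101000
0<1000000
000000000
gen 22: 000000000
000000000
000110000
001001000
0^0101000
011000000
000000000
gen 23: 000000000
000000000
000110000
001001000
01>101000
011000000
000000000
gen 24: 000000000
000000000
000110000
001001000
011101000
01v000000
000000000
gen 25: 000000000
000000000
000110000
001001000
011101000
010>00000
000000000
gen 26: 000000000
000000000
000110000
001001000
011101000
010100000
000v00000
gen 27: 000000000
000000000
000110000
001001000
011101000
010100000
00<100000
gen 28: 000000000
000000000
000110000
001001000
011101000
01^100000
001100000

north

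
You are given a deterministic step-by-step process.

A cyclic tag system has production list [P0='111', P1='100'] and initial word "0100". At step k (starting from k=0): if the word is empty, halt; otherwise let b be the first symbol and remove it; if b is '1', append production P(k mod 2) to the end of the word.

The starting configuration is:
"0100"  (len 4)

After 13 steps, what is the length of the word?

gen 0: "0100"  (len 4)
gen 1: "100"  (len 3)
gen 2: "00100"  (len 5)
gen 3: "0100"  (len 4)
gen 4: "100"  (len 3)
gen 5: "00111"  (len 5)
gen 6: "0111"  (len 4)
gen 7: "111"  (len 3)
gen 8: "11100"  (len 5)
gen 9: "1100111"  (len 7)
gen 10: "100111100"  (len 9)
gen 11: "00111100111"  (len 11)
gen 12: "0111100111"  (len 10)
gen 13: "111100111"  (len 9)

9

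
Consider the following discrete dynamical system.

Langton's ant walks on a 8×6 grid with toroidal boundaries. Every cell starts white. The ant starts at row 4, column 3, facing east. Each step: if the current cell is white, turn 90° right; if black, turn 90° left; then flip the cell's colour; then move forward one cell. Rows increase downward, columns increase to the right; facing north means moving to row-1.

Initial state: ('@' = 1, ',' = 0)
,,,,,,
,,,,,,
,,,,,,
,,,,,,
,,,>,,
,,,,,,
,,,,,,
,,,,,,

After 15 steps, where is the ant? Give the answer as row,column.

0) ,,,,,,
,,,,,,
,,,,,,
,,,,,,
,,,>,,
,,,,,,
,,,,,,
,,,,,,
1) ,,,,,,
,,,,,,
,,,,,,
,,,,,,
,,,@,,
,,,v,,
,,,,,,
,,,,,,
2) ,,,,,,
,,,,,,
,,,,,,
,,,,,,
,,,@,,
,,<@,,
,,,,,,
,,,,,,
3) ,,,,,,
,,,,,,
,,,,,,
,,,,,,
,,^@,,
,,@@,,
,,,,,,
,,,,,,
4) ,,,,,,
,,,,,,
,,,,,,
,,,,,,
,,@>,,
,,@@,,
,,,,,,
,,,,,,
5) ,,,,,,
,,,,,,
,,,,,,
,,,^,,
,,@,,,
,,@@,,
,,,,,,
,,,,,,
6) ,,,,,,
,,,,,,
,,,,,,
,,,@>,
,,@,,,
,,@@,,
,,,,,,
,,,,,,
7) ,,,,,,
,,,,,,
,,,,,,
,,,@@,
,,@,v,
,,@@,,
,,,,,,
,,,,,,
8) ,,,,,,
,,,,,,
,,,,,,
,,,@@,
,,@<@,
,,@@,,
,,,,,,
,,,,,,
9) ,,,,,,
,,,,,,
,,,,,,
,,,^@,
,,@@@,
,,@@,,
,,,,,,
,,,,,,
10) ,,,,,,
,,,,,,
,,,,,,
,,<,@,
,,@@@,
,,@@,,
,,,,,,
,,,,,,
11) ,,,,,,
,,,,,,
,,^,,,
,,@,@,
,,@@@,
,,@@,,
,,,,,,
,,,,,,
12) ,,,,,,
,,,,,,
,,@>,,
,,@,@,
,,@@@,
,,@@,,
,,,,,,
,,,,,,
13) ,,,,,,
,,,,,,
,,@@,,
,,@v@,
,,@@@,
,,@@,,
,,,,,,
,,,,,,
14) ,,,,,,
,,,,,,
,,@@,,
,,<@@,
,,@@@,
,,@@,,
,,,,,,
,,,,,,
15) ,,,,,,
,,,,,,
,,@@,,
,,,@@,
,,v@@,
,,@@,,
,,,,,,
,,,,,,

4,2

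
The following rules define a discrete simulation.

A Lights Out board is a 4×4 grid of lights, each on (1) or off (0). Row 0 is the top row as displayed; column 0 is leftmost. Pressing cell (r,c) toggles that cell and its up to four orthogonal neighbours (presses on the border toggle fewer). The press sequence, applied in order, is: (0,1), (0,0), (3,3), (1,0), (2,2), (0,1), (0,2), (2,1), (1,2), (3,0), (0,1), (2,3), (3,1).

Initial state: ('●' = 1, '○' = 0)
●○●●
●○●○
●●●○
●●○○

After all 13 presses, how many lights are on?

6

k=0  ●○●●
●○●○
●●●○
●●○○
k=1  ○●○●
●●●○
●●●○
●●○○
k=2  ●○○●
○●●○
●●●○
●●○○
k=3  ●○○●
○●●○
●●●●
●●●●
k=4  ○○○●
●○●○
○●●●
●●●●
k=5  ○○○●
●○○○
○○○○
●●○●
k=6  ●●●●
●●○○
○○○○
●●○●
k=7  ●○○○
●●●○
○○○○
●●○●
k=8  ●○○○
●○●○
●●●○
●○○●
k=9  ●○●○
●●○●
●●○○
●○○●
k=10  ●○●○
●●○●
○●○○
○●○●
k=11  ○●○○
●○○●
○●○○
○●○●
k=12  ○●○○
●○○○
○●●●
○●○○
k=13  ○●○○
●○○○
○○●●
●○●○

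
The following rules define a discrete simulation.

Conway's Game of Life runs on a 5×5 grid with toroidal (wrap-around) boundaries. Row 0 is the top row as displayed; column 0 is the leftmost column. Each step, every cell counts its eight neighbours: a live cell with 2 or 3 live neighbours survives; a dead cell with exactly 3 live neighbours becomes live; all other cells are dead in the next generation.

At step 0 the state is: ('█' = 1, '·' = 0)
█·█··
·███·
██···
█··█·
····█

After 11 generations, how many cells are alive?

2

t=0: █·█··
·███·
██···
█··█·
····█
t=1: █·█·█
···██
█··█·
██···
██·██
t=2: ··█··
·██··
████·
···█·
···█·
t=3: ·███·
█····
█··██
·█·█·
··██·
t=4: ·█·██
█····
████·
██···
····█
t=5: ···██
·····
··█··
···█·
·████
t=6: █···█
···█·
·····
·█··█
█····
t=7: █···█
····█
·····
█····
·█···
t=8: █···█
█···█
·····
·····
·█··█
t=9: ·█·█·
█···█
·····
·····
····█
t=10: ···█·
█···█
·····
·····
·····
t=11: ····█
····█
·····
·····
·····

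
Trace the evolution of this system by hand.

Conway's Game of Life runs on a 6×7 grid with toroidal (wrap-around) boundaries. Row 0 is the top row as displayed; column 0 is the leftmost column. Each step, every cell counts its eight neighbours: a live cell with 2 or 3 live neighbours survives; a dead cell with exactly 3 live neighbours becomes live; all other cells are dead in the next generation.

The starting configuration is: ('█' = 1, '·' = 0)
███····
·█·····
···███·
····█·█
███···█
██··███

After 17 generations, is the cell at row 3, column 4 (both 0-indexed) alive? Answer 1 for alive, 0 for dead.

1

k=0  ███····
·█·····
···███·
····█·█
███···█
██··███
k=1  ··█··█·
██·██··
···███·
·██·█·█
··███··
···█·█·
k=2  ·██··██
·█····█
······█
·█·····
·█·····
·····█·
k=3  ·██··██
·██···█
·······
█······
·······
███··██
k=4  ···█···
·██··██
██·····
·······
·······
··█··█·
k=5  ·█·████
·██···█
███···█
·······
·······
·······
k=6  ·█·████
····█··
··█···█
██·····
·······
····██·
k=7  ···█··█
█·█·█·█
██·····
██·····
·······
···█··█
k=8  ··███·█
··██·██
··█····
██·····
█······
·······
k=9  ··█·█·█
·█···██
█·██··█
██·····
██·····
···█···
k=10  █·███·█
·█··█··
··█··█·
·······
███····
████···
k=11  ····███
██··█·█
·······
··█····
█··█···
····█··
k=12  ···██·█
█···█·█
██·····
·······
···█···
···██·█
k=13  ······█
·█·██·█
██····█
·······
···██··
··█····
k=14  █·██·█·
·██···█
·██··██
█······
···█···
···█···
k=15  █··██·█
····█··
··█··██
███···█
·······
···█···
k=16  ···███·
█···█··
··██·██
███··██
███····
···██··
k=17  ·····█·
··█····
··██···
····██·
····██·
·█···█·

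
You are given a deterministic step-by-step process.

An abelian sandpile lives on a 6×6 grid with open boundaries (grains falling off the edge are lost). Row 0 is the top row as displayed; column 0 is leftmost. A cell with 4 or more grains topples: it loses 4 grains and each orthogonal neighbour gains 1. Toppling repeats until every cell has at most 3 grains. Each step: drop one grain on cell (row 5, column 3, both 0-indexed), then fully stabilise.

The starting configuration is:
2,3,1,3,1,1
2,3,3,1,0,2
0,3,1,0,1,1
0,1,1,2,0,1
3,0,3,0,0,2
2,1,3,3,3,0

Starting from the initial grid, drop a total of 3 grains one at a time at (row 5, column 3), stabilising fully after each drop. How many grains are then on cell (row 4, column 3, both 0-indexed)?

3

0) 2,3,1,3,1,1
2,3,3,1,0,2
0,3,1,0,1,1
0,1,1,2,0,1
3,0,3,0,0,2
2,1,3,3,3,0
1) 2,3,1,3,1,1
2,3,3,1,0,2
0,3,1,0,1,1
0,1,2,2,0,1
3,1,0,2,1,2
2,2,1,2,0,1
2) 2,3,1,3,1,1
2,3,3,1,0,2
0,3,1,0,1,1
0,1,2,2,0,1
3,1,0,2,1,2
2,2,1,3,0,1
3) 2,3,1,3,1,1
2,3,3,1,0,2
0,3,1,0,1,1
0,1,2,2,0,1
3,1,0,3,1,2
2,2,2,0,1,1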